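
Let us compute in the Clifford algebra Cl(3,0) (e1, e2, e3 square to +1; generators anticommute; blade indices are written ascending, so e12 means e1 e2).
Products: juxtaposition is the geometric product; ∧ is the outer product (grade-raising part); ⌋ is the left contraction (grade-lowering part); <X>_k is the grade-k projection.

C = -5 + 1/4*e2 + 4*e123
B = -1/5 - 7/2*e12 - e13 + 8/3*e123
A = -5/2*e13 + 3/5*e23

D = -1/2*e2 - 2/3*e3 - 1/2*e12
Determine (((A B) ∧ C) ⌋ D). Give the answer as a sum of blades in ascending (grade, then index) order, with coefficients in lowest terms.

step 1: -5/2 - 8/5*e1 - 20/3*e2 - 3/5*e12 + 13/5*e13 + 863/100*e23
step 2: 25/2 + 8*e1 + 785/24*e2 + 13/5*e12 - 13*e13 - 863/20*e23 - 213/20*e123
step 3: -3613/240 + 785/48*e1 - 41/4*e2 - 25/3*e3 - 25/4*e12
Answer: -3613/240 + 785/48*e1 - 41/4*e2 - 25/3*e3 - 25/4*e12


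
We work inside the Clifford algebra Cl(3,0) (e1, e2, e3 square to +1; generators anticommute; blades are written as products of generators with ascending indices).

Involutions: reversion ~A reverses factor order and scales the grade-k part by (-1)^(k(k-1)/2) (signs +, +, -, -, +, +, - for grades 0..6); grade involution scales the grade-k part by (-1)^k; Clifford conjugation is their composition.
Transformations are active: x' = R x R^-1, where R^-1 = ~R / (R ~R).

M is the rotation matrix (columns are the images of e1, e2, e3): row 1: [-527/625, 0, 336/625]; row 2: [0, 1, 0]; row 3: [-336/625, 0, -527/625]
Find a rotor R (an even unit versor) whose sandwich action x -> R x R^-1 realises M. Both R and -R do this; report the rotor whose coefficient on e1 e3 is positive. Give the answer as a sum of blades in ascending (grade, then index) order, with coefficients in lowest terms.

Method: write R = a + b12*e1 e2 + b13*e1 e3 + b23*e2 e3 with a^2 + b12^2 + b13^2 + b23^2 = 1 (so R^-1 = ~R). Expanding the columns R e_j ~R gives tr M = 4a^2 - 1 and, from the antisymmetric part, M21 - M12 = -4a*b12, M13 - M31 = 4a*b13, M32 - M23 = -4a*b23.
Here tr M = -429/625, so a^2 = (1 + tr M)/4 = 49/625 and a = ±7/25. Taking a = 7/25: M21 - M12 = 0, M13 - M31 = 672/625, M32 - M23 = 0, giving b12 = 0, b13 = 24/25, b23 = 0, i.e. R = 7/25 + 24/25*e1 e3.
Its e1 e3 coefficient is already positive.
Answer: 7/25 + 24/25*e1 e3. Uniqueness: Spin(3) -> SO(3) maps R and -R to the same rotation of trace -429/625; fixing the sign of the e1 e3 coefficient removes the ambiguity.


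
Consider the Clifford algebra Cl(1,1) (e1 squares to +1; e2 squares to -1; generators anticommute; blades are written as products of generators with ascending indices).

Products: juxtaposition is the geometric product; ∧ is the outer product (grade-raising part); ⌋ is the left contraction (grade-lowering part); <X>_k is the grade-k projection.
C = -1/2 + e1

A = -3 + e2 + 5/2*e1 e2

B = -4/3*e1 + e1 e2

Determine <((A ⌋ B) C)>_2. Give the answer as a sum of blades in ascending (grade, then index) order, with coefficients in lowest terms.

step 1: 5/2 + 5*e1 - 3*e1 e2
step 2: 15/4 + 3*e2 + 3/2*e1 e2
step 3: 3/2*e1 e2
Answer: 3/2*e1 e2


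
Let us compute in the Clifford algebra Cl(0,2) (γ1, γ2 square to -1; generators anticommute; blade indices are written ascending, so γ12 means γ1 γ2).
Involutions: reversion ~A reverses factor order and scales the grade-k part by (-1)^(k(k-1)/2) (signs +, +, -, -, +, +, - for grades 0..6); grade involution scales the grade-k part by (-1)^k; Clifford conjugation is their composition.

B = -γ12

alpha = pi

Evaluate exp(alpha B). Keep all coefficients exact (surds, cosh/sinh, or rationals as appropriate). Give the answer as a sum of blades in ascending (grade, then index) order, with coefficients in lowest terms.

B^2 = (-1)^2*(γ12)^2 = 1*(-1) = -1 (a basis 2-blade squares to minus the product of its generators' squares).
B^2 = -1 — the negative square puts this in the circular regime; l = 1, alpha*l = pi, so exp(alpha B) = cos(pi) + (sin(pi)/1)*B = -1 + (0)*B.
Answer: -1


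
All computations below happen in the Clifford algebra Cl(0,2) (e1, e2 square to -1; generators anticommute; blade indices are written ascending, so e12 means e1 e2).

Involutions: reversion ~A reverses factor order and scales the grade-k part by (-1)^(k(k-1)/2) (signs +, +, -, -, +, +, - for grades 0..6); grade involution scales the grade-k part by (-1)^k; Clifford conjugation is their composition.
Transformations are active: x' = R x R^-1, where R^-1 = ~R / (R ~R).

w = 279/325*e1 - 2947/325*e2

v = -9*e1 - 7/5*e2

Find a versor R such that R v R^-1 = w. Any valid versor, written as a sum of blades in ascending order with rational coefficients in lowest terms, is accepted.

R = v + w = -2646/325*e1 - 3402/325*e2 works: the equal norms (-2074/25) guarantee its sandwich swaps v into w.
Answer: -2646/325*e1 - 3402/325*e2


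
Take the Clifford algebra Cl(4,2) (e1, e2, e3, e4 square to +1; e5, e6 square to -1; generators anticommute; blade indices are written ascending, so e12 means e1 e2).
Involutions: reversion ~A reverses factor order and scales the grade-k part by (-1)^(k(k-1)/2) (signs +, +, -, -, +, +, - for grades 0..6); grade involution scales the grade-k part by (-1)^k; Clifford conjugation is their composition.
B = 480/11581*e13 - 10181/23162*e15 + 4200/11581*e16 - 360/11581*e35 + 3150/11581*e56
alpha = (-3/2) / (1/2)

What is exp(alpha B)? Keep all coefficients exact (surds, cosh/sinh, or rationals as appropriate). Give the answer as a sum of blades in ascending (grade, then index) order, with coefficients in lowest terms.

B^2 term by term: the squares give (480/11581)^2*(e13)^2 + (-10181/23162)^2*(e15)^2 + (4200/11581)^2*(e16)^2 + (-360/11581)^2*(e35)^2 + (3150/11581)^2*(e56)^2 = 230400/134119561*(-1) + 103652761/536478244*(+1) + 17640000/134119561*(+1) + 129600/134119561*(+1) + 9922500/134119561*(-1) = 1/4 (each basis 2-blade squares to minus the product of its generators' squares); cross terms between blades sharing an index anticommute and cancel; the commuting (index-disjoint) pairs give grade-4 terms 2*c*c'*(blade product), which cancel blade by blade — e1356: 3024000/134119561 - 3024000/134119561 = 0 — confirming B is simple. So B^2 = 1/4.
B^2 = 1/4 — B^2 > 0, so the exponential closes hyperbolically: l = 1/2, alpha*l = -3/2, so exp(alpha B) = cosh(-3/2) + (sinh(-3/2)/(1/2))*B = cosh(3/2) + (-2*sinh(3/2))*B.
Answer: cosh(3/2) - 960*sinh(3/2)/11581*e13 + 10181*sinh(3/2)/11581*e15 - 8400*sinh(3/2)/11581*e16 + 720*sinh(3/2)/11581*e35 - 6300*sinh(3/2)/11581*e56


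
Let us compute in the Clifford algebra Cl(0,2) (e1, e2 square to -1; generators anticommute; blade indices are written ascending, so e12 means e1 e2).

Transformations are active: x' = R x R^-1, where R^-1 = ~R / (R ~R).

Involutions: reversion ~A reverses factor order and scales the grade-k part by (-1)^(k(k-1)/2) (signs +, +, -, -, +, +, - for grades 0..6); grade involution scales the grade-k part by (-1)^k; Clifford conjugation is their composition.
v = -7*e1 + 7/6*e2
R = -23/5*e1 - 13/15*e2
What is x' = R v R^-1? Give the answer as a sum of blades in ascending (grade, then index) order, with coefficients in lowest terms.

~R = -23/5*e1 - 13/15*e2, and R ~R = -986/45, so R^-1 = ~R / (-986/45).
R v = -2807/90 - 343/30*e12
Answer: -30051/4930*e1 - 26873/7395*e2


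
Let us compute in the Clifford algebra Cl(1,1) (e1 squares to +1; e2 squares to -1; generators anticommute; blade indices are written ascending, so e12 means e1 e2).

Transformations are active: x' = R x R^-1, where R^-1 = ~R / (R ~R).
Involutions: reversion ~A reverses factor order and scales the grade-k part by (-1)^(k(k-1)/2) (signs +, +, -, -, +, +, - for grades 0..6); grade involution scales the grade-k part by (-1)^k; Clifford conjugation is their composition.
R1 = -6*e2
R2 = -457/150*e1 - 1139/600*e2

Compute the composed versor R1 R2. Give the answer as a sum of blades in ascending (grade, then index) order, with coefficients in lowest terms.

Distribute over the terms of R1 (each basis-blade product reordered to ascending indices, repeated generators contracted through their squares):
(-6*e2) R2 = -1139/100 - 457/25*e12
Answer: -1139/100 - 457/25*e12


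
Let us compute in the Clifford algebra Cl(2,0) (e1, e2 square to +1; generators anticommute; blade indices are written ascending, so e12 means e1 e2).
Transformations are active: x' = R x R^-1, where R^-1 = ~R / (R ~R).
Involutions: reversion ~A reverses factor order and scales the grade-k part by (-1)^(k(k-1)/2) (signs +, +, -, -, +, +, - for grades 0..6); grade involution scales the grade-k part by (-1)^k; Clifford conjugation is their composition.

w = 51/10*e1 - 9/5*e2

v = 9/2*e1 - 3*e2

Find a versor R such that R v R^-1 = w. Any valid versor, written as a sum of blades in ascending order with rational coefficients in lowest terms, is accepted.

Key observation: q(v) = q(w) = 117/4 (sandwiches preserve the norm), so R = v + w = 48/5*e1 - 24/5*e2 works whenever it is invertible — the component of v along it is kept and (v - w)/2 reverses, sending v to w.
Answer: 48/5*e1 - 24/5*e2


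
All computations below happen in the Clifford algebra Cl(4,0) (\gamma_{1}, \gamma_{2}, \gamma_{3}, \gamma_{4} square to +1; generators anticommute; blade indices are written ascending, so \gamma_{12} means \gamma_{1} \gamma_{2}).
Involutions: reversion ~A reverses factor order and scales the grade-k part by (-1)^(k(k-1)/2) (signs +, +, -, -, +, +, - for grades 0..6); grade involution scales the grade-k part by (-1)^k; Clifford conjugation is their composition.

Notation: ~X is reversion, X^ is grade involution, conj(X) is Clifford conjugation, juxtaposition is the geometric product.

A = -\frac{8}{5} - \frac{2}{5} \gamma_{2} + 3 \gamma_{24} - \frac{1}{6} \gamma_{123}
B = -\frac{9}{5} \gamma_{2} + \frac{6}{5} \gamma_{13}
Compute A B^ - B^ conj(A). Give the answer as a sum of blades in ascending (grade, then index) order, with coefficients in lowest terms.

first term: -\frac{18}{25} - \frac{77}{25} \gamma_{2} - \frac{27}{5} \gamma_{4} - \frac{81}{50} \gamma_{13} + \frac{12}{25} \gamma_{123} - \frac{18}{5} \gamma_{1234}
second term: \frac{18}{25} - \frac{77}{25} \gamma_{2} - \frac{27}{5} \gamma_{4} - \frac{81}{50} \gamma_{13} - \frac{12}{25} \gamma_{123} + \frac{18}{5} \gamma_{1234}
Answer: -\frac{36}{25} + \frac{24}{25} \gamma_{123} - \frac{36}{5} \gamma_{1234}


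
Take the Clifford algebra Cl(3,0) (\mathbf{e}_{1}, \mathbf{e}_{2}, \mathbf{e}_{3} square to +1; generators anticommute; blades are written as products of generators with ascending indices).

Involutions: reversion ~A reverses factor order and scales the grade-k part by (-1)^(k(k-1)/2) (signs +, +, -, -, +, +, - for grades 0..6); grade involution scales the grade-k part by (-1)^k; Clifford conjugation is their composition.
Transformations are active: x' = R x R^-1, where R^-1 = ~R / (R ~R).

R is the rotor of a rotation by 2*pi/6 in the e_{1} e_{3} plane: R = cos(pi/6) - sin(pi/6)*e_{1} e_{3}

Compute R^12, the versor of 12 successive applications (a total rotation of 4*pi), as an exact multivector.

Half-angle bookkeeping: 12 applications in e_{1} e_{3} add up to rotor phase 12*pi/6 = 2 \pi, so R^12 = cos(2 \pi) - sin(2 \pi)*e_{1} e_{3}.
cos(2 \pi) = 1 and sin(2 \pi) = 0, so R^12 = 1. The total rotation 4*pi is 2 full turns, so every vector returns to itself, yet the rotor is +1, back on the identity sheet (an even number of 2*pi turns).
Answer: 1


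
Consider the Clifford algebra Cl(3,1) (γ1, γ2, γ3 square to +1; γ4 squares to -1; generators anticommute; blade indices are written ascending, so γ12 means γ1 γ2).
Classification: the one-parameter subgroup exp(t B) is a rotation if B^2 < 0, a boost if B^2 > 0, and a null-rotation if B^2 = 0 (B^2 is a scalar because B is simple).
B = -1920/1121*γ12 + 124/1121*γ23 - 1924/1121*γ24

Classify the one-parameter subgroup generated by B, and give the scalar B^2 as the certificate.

B^2 term by term: the squares give (-1920/1121)^2*(γ12)^2 + (124/1121)^2*(γ23)^2 + (-1924/1121)^2*(γ24)^2 = 3686400/1256641*(-1) + 15376/1256641*(-1) + 3701776/1256641*(+1) = 0 (each basis 2-blade squares to minus the product of its generators' squares); cross terms between blades sharing an index anticommute and cancel. So B^2 = 0.
Answer: null-rotation, certificate B^2 = 0. Check the certificate: B^2 = 0, and that sign is decisive whatever form B takes.


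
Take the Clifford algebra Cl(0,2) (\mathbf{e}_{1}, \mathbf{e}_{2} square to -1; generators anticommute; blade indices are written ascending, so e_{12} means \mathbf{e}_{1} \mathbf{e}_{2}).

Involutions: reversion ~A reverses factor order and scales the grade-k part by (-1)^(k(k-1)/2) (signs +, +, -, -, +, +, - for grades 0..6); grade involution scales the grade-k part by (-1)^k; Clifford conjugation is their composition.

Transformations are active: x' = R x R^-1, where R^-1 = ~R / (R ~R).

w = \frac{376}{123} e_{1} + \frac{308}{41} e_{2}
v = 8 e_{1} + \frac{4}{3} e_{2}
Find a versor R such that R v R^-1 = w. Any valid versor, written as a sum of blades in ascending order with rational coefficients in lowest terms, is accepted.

Construction: equal norms (both -\frac{592}{9}) license R = v + w = \frac{1360}{123} e_{1} + \frac{1088}{123} e_{2} — nothing changes along that direction, while (v - w)/2 changes sign, so v maps onto w.
Answer: \frac{1360}{123} e_{1} + \frac{1088}{123} e_{2}


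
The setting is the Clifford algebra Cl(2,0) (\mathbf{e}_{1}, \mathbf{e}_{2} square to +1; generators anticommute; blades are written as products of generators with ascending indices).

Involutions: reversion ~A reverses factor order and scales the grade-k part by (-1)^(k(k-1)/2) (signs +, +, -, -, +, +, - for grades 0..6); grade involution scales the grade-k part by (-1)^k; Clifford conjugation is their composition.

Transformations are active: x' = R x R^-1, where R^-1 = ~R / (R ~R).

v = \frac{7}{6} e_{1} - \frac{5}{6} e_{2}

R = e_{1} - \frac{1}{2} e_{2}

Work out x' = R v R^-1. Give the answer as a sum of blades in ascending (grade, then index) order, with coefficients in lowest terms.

~R = e_{1} - \frac{1}{2} e_{2}, and R ~R = \frac{5}{4}, so R^-1 = ~R / (\frac{5}{4}).
R v = \frac{19}{12} - \frac{1}{4} e_{1} e_{2}
Answer: \frac{41}{30} e_{1} - \frac{13}{30} e_{2}


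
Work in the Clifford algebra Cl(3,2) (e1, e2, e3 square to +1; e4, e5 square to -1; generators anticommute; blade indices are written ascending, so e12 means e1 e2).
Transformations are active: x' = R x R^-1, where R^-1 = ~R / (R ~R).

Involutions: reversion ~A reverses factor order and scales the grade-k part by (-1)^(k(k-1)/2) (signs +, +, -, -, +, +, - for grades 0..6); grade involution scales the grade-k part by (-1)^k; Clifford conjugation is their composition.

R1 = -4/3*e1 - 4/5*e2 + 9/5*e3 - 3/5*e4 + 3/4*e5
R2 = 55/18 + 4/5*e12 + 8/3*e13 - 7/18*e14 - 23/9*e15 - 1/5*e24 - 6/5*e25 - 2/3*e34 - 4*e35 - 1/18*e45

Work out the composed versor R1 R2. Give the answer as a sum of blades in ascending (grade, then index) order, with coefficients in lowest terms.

Distribute over the terms of R1 (each basis-blade product reordered to ascending indices, repeated generators contracted through their squares):
(-4/3*e1) R2 = -110/27*e1 - 16/15*e2 - 32/9*e3 + 14/27*e4 + 92/27*e5 + 4/15*e124 + 8/5*e125 + 8/9*e134 + 16/3*e135 + 2/27*e145
(-4/5*e2) R2 = 16/25*e1 - 22/9*e2 + 4/25*e4 + 24/25*e5 + 32/15*e123 - 14/45*e124 - 92/45*e125 + 8/15*e234 + 16/5*e235 + 2/45*e245
(9/5*e3) R2 = -24/5*e1 + 11/2*e3 - 6/5*e4 - 36/5*e5 + 36/25*e123 + 7/10*e134 + 23/5*e135 + 9/25*e234 + 54/25*e235 - 1/10*e345
(-3/5*e4) R2 = 7/30*e1 + 3/25*e2 + 2/5*e3 - 11/6*e4 - 1/30*e5 - 12/25*e124 - 8/5*e134 - 23/15*e145 - 18/25*e245 - 12/5*e345
(3/4*e5) R2 = -23/12*e1 - 9/10*e2 - 3*e3 - 1/24*e4 + 55/24*e5 + 3/5*e125 + 2*e135 - 7/24*e145 - 3/20*e245 - 1/2*e345
Summing the partial products and collecting blades:
Answer: -26777/2700*e1 - 1931/450*e2 - 59/90*e3 - 12941/5400*e4 - 3101/5400*e5 + 268/75*e123 - 118/225*e124 + 7/45*e125 - 1/90*e134 + 179/15*e135 - 1891/1080*e145 + 67/75*e234 + 134/25*e235 - 743/900*e245 - 3*e345


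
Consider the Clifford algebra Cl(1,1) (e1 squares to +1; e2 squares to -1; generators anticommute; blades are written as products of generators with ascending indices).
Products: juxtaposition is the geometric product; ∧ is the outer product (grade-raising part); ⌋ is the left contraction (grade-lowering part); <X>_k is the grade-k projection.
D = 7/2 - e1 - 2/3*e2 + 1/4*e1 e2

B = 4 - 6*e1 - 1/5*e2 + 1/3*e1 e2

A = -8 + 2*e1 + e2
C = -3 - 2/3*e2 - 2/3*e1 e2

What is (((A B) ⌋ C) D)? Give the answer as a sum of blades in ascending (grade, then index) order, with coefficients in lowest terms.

step 1: -219/5 + 169/3*e1 + 94/15*e2 + 44/15*e1 e2
step 2: 6013/45 - 188/45*e1 - 376/45*e2 + 146/5*e1 e2
step 3: 63934/135 - 1963/15*e1 - 12173/135*e2 + 70219/540*e1 e2
Answer: 63934/135 - 1963/15*e1 - 12173/135*e2 + 70219/540*e1 e2


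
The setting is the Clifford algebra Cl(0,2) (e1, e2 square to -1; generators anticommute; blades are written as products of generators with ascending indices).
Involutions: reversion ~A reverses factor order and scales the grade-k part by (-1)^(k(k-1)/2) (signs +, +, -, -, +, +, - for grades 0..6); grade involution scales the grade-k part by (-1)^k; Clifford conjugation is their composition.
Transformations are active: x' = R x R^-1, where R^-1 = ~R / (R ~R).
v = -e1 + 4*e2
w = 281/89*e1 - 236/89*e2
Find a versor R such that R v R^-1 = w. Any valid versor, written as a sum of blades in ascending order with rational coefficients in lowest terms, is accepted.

Why this works: both vectors square to -17, so q(v) = q(w) and R = v + w = 192/89*e1 + 120/89*e2 carries v to w — its own direction survives, the complement (v - w)/2 flips.
Answer: 192/89*e1 + 120/89*e2


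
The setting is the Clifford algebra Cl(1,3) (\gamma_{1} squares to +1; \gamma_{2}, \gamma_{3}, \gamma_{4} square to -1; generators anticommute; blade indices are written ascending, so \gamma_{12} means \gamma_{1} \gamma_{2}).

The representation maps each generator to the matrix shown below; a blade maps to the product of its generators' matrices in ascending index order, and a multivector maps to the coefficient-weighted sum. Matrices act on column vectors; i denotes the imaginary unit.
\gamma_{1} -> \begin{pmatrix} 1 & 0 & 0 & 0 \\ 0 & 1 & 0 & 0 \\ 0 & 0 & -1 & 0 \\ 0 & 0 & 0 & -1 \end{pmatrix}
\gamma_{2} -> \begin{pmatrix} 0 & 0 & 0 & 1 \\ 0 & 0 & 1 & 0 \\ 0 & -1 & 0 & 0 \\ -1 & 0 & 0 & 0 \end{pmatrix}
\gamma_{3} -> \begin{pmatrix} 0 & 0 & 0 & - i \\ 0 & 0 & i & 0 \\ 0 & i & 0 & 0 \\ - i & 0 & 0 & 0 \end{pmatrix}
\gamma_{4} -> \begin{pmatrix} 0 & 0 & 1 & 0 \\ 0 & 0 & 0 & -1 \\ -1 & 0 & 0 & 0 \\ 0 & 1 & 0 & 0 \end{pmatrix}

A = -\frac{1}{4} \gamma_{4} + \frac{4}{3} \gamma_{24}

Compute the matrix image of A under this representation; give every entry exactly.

Bivector images (products of the table entries): rho(\gamma_{24}) = rho(\gamma_{2})rho(\gamma_{4}) = \begin{pmatrix} 0 & 1 & 0 & 0 \\ -1 & 0 & 0 & 0 \\ 0 & 0 & 0 & 1 \\ 0 & 0 & -1 & 0 \end{pmatrix}.
M = (-\frac{1}{4})*rho(\gamma_{4}) + (\frac{4}{3})*rho(\gamma_{24}), summed entrywise:
Answer: \begin{pmatrix} 0 & \frac{4}{3} & - \frac{1}{4} & 0 \\ - \frac{4}{3} & 0 & 0 & \frac{1}{4} \\ \frac{1}{4} & 0 & 0 & \frac{4}{3} \\ 0 & - \frac{1}{4} & - \frac{4}{3} & 0 \end{pmatrix}


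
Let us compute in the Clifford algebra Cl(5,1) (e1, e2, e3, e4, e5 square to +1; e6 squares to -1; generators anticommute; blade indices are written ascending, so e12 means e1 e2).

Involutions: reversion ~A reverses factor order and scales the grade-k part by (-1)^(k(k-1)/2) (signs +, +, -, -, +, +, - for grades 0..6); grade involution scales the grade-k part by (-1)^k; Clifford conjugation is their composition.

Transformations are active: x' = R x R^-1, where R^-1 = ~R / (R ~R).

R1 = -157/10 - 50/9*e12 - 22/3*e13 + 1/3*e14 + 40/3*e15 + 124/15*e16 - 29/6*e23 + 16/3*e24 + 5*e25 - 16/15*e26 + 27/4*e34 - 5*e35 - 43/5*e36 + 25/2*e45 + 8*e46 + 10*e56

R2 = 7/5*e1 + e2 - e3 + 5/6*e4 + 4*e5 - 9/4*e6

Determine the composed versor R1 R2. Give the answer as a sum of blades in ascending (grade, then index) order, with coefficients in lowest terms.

Distribute over the terms of R2 (each basis-blade product reordered to ascending indices, repeated generators contracted through their squares):
R1 (7/5*e1) = -1099/50*e1 + 70/9*e2 + 154/15*e3 - 7/15*e4 - 56/3*e5 - 868/75*e6 - 203/30*e123 + 112/15*e124 + 7*e125 - 112/75*e126 + 189/20*e134 - 7*e135 - 301/25*e136 + 35/2*e145 + 56/5*e146 + 14*e156
R1 (e2) = -50/9*e1 - 157/10*e2 + 29/6*e3 - 16/3*e4 - 5*e5 + 16/15*e6 + 22/3*e123 - 1/3*e124 - 40/3*e125 - 124/15*e126 + 27/4*e234 - 5*e235 - 43/5*e236 + 25/2*e245 + 8*e246 + 10*e256
R1 (-e3) = 22/3*e1 + 29/6*e2 + 157/10*e3 + 27/4*e4 - 5*e5 - 43/5*e6 + 50/9*e123 + 1/3*e134 + 40/3*e135 + 124/15*e136 + 16/3*e234 + 5*e235 - 16/15*e236 - 25/2*e345 - 8*e346 - 10*e356
R1 (5/6*e4) = 5/18*e1 + 40/9*e2 + 45/8*e3 - 157/12*e4 - 125/12*e5 - 20/3*e6 - 125/27*e124 - 55/9*e134 - 100/9*e145 - 62/9*e146 - 145/36*e234 - 25/6*e245 + 8/9*e246 + 25/6*e345 + 43/6*e346 + 25/3*e456
R1 (4*e5) = 160/3*e1 + 20*e2 - 20*e3 + 50*e4 - 314/5*e5 - 40*e6 - 200/9*e125 - 88/3*e135 + 4/3*e145 - 496/15*e156 - 58/3*e235 + 64/3*e245 + 64/15*e256 + 27*e345 + 172/5*e356 - 32*e456
R1 (-9/4*e6) = 93/5*e1 - 12/5*e2 - 387/20*e3 + 18*e4 + 45/2*e5 + 1413/40*e6 + 25/2*e126 + 33/2*e136 - 3/4*e146 - 30*e156 + 87/8*e236 - 12*e246 - 45/4*e256 - 243/16*e346 + 45/4*e356 - 225/8*e456
Summing the partial products and collecting blades:
Answer: 11702/225*e1 + 853/45*e2 - 117/40*e3 + 838/15*e4 - 4763/60*e5 - 18269/600*e6 + 551/90*e123 + 338/135*e124 - 257/9*e125 + 137/50*e126 + 661/180*e134 - 23*e135 + 1909/150*e136 + 139/18*e145 + 641/180*e146 - 736/15*e156 + 145/18*e234 - 58/3*e235 + 29/24*e236 + 89/3*e245 - 28/9*e246 + 181/60*e256 + 56/3*e345 - 769/48*e346 + 713/20*e356 - 1243/24*e456


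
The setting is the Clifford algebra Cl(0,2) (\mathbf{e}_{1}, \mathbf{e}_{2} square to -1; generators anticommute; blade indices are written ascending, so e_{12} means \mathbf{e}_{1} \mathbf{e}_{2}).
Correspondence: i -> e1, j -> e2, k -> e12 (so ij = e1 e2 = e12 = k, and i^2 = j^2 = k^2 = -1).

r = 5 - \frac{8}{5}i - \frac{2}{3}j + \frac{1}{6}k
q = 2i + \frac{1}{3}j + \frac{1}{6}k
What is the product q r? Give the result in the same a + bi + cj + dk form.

In blades: q = 2 e_{1} + \frac{1}{3} e_{2} + \frac{1}{6} e_{12}, r = 5 - \frac{8}{5} e_{1} - \frac{2}{3} e_{2} + \frac{1}{6} e_{12}.
Distribute q over r term by term (generator squares from the signature, products reordered to ascending indices): (2 e_{1})*r = \frac{16}{5} + 10 e_{1} - \frac{1}{3} e_{2} - \frac{4}{3} e_{12}; (\frac{1}{3} e_{2})*r = \frac{2}{9} + \frac{1}{18} e_{1} + \frac{5}{3} e_{2} + \frac{8}{15} e_{12}; (\frac{1}{6} e_{12})*r = -\frac{1}{36} + \frac{1}{9} e_{1} - \frac{4}{15} e_{2} + \frac{5}{6} e_{12}.
Sum: \frac{611}{180} + \frac{61}{6} e_{1} + \frac{16}{15} e_{2} + \frac{1}{30} e_{12}; translating back through the correspondence:
Answer: \frac{611}{180} + \frac{61}{6}i + \frac{16}{15}j + \frac{1}{30}k


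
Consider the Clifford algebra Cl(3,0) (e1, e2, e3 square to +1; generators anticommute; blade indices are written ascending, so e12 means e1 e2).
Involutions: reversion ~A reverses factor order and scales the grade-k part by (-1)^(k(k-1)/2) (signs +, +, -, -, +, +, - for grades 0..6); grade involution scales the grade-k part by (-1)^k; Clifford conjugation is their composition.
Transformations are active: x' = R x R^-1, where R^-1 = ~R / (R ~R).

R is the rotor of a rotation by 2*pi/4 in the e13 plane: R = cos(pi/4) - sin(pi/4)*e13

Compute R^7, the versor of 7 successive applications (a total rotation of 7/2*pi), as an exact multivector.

Half-angle bookkeeping: 7 applications in e13 add up to rotor phase 7*pi/4 = 7*pi/4, so R^7 = cos(7*pi/4) - sin(7*pi/4)*e13.
cos(7*pi/4) = sqrt(2)/2 and sin(7*pi/4) = -sqrt(2)/2, so R^7 = sqrt(2)/2 + sqrt(2)/2*e13. The net rotation is 3/2*pi (after discarding 1 full turn, each of which contributes a factor -1 to the rotor); the rotor keeps the half-angle phase exactly.
Answer: sqrt(2)/2 + sqrt(2)/2*e13


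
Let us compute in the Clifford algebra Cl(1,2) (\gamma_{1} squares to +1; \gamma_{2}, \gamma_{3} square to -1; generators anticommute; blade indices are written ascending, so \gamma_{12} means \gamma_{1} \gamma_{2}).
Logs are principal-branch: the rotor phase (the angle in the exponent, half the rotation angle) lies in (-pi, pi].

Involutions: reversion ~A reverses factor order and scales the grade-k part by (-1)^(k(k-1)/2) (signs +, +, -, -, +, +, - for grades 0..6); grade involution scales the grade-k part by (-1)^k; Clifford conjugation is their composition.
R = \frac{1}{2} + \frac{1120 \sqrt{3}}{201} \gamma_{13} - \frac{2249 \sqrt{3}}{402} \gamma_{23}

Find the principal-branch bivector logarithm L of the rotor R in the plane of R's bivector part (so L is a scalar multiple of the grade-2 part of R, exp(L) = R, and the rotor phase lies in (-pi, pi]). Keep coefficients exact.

The scalar part of R is \frac{1}{2}, and that scalar determines the rotor phase on the principal branch; recovering the unit plane as bivector-part over sine of the phase gives L = phase * plane.
Concretely: cos(phase) = \frac{1}{2} gives phase = ±\frac{\pi}{3}, and since phase/sin(phase) is even the sign is immaterial: L = (phase/sin(phase)) * <R>_2 = (\frac{2 \sqrt{3} \pi}{9}) * <R>_2.
Answer: \frac{2240 \pi}{603} \gamma_{13} - \frac{2249 \pi}{603} \gamma_{23}


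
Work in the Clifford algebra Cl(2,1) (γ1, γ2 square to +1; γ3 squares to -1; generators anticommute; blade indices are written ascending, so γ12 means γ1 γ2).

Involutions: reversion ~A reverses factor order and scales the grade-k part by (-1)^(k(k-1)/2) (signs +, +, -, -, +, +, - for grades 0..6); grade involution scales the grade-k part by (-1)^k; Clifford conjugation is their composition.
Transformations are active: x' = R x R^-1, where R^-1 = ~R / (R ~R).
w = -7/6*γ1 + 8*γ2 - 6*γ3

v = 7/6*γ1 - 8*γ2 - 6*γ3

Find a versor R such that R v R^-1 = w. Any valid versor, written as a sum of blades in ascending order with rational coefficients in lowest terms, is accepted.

Take R = v + w = -12*γ3. Because q(v) = q(w) = 1057/36, conjugation by R sends v exactly to w.
Answer: -12*γ3


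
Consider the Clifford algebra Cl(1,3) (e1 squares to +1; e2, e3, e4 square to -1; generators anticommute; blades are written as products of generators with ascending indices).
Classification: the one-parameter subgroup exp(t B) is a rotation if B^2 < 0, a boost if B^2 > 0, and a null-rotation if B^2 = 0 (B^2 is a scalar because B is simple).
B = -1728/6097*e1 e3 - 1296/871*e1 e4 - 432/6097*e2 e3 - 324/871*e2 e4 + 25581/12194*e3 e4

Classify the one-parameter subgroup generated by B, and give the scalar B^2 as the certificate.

B^2 term by term: the squares give (-1728/6097)^2*(e1 e3)^2 + (-1296/871)^2*(e1 e4)^2 + (-432/6097)^2*(e2 e3)^2 + (-324/871)^2*(e2 e4)^2 + (25581/12194)^2*(e3 e4)^2 = 2985984/37173409*(+1) + 1679616/758641*(+1) + 186624/37173409*(-1) + 104976/758641*(-1) + 654387561/148693636*(-1) = -9/4 (each basis 2-blade squares to minus the product of its generators' squares); cross terms between blades sharing an index anticommute and cancel; the commuting (index-disjoint) pairs give grade-4 terms 2*c*c'*(blade product), which cancel blade by blade — e1 e2 e3 e4: -1119744/5310487 + 1119744/5310487 = 0 — confirming B is simple. So B^2 = -9/4.
Answer: rotation, certificate B^2 = -9/4. Check the certificate: B^2 = -9/4, and that sign is decisive whatever form B takes.


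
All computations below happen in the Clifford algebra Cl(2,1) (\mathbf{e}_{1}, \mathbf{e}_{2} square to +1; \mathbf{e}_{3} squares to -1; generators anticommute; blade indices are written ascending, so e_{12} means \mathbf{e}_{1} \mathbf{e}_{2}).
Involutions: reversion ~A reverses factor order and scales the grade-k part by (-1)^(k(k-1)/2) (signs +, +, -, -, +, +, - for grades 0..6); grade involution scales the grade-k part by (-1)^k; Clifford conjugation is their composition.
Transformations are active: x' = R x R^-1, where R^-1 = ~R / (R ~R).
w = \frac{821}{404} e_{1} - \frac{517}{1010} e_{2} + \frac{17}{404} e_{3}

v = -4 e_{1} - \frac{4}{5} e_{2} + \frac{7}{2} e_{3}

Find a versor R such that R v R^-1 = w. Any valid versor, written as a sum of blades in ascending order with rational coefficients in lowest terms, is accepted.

The midline construction: v and w both square to \frac{439}{100}, so reflecting in their sum -\frac{795}{404} e_{1} - \frac{265}{202} e_{2} + \frac{1431}{404} e_{3} exchanges them.
Answer: -\frac{795}{404} e_{1} - \frac{265}{202} e_{2} + \frac{1431}{404} e_{3}


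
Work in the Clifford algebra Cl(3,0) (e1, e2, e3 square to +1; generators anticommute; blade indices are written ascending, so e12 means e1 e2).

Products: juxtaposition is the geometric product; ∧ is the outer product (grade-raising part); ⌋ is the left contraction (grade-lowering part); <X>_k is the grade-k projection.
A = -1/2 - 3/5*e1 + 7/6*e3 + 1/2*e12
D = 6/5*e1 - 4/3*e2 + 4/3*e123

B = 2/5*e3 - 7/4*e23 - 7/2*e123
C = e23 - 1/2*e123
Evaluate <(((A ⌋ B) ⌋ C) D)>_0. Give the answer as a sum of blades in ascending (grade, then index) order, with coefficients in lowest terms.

step 1: 7/15 + 49/24*e2 + 31/20*e3 - 49/12*e12 + 119/40*e23 + 7/4*e123
step 2: -21/10 + 119/80*e1 - 31/20*e2 - 31/40*e12 + 49/48*e13 + 7/15*e23 - 7/30*e123
step 3: 7493/1800 - 949/450*e1 + 2291/450*e2 + 31/72*e3 - 37/300*e12 + 79/45*e13 + 511/300*e23 - 791/900*e123
step 4: 7493/1800
Answer: 7493/1800


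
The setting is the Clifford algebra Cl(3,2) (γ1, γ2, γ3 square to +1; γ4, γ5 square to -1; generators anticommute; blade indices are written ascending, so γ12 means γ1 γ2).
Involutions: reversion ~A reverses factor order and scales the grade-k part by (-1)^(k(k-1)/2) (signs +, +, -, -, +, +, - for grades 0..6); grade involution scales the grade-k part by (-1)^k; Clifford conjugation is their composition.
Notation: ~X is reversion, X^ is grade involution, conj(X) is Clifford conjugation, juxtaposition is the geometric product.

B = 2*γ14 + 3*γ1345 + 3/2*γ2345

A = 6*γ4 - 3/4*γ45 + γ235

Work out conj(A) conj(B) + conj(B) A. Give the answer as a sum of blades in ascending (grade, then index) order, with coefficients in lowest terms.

first term: 12*γ1 - 3/2*γ4 - 9/4*γ13 - 3/2*γ15 - 9/8*γ23 + 3*γ124 + 18*γ135 + 9*γ235 - 2*γ12345
second term: 12*γ1 + 3/2*γ4 + 9/4*γ13 - 3/2*γ15 + 9/8*γ23 + 3*γ124 + 18*γ135 + 9*γ235 - 2*γ12345
Answer: 24*γ1 - 3*γ15 + 6*γ124 + 36*γ135 + 18*γ235 - 4*γ12345


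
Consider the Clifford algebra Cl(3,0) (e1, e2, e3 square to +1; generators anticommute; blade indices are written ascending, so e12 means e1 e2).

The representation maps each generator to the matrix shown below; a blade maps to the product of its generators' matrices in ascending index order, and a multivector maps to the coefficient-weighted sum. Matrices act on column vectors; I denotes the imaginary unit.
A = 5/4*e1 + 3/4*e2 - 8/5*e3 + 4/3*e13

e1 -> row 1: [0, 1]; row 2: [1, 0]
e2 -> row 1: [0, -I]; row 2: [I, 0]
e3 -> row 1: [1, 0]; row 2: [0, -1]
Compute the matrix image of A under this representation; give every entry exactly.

Bivector images (products of the table entries): rho(e13) = rho(e1)rho(e3) = row 1: [0, -1]; row 2: [1, 0].
M = (5/4)*rho(e1) + (3/4)*rho(e2) + (-8/5)*rho(e3) + (4/3)*rho(e13), summed entrywise:
Answer: row 1: [-8/5, -1/12 - 3*I/4]; row 2: [31/12 + 3*I/4, 8/5]


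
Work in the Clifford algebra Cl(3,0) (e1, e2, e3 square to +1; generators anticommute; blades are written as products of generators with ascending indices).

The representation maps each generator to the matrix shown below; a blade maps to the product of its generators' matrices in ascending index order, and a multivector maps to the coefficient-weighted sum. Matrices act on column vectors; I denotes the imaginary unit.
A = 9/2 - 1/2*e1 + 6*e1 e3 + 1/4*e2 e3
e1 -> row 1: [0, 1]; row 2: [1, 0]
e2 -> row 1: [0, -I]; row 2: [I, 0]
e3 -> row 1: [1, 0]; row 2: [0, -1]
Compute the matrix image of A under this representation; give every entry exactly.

Bivector images (products of the table entries): rho(e1 e3) = rho(e1)rho(e3) = row 1: [0, -1]; row 2: [1, 0]; rho(e2 e3) = rho(e2)rho(e3) = row 1: [0, I]; row 2: [I, 0].
M = (9/2)*1 + (-1/2)*rho(e1) + (6)*rho(e1 e3) + (1/4)*rho(e2 e3), summed entrywise (1 is the identity matrix):
Answer: row 1: [9/2, -13/2 + I/4]; row 2: [11/2 + I/4, 9/2]


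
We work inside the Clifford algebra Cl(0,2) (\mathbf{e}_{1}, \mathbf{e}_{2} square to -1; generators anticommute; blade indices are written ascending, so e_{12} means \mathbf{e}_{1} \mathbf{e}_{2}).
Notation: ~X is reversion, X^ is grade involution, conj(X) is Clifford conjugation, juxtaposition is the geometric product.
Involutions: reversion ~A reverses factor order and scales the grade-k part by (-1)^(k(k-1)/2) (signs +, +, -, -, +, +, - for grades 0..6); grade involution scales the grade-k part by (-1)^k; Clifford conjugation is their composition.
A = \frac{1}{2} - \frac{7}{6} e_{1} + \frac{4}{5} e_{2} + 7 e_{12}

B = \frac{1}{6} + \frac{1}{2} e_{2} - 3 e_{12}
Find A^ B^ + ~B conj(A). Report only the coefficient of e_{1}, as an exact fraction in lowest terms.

first term: \frac{1241}{60} + \frac{1097}{180} e_{1} + \frac{187}{60} e_{2} - \frac{11}{12} e_{12}
second term: \frac{1289}{60} - \frac{163}{180} e_{1} + \frac{217}{60} e_{2} - \frac{1}{4} e_{12}
Answer: \frac{467}{90}


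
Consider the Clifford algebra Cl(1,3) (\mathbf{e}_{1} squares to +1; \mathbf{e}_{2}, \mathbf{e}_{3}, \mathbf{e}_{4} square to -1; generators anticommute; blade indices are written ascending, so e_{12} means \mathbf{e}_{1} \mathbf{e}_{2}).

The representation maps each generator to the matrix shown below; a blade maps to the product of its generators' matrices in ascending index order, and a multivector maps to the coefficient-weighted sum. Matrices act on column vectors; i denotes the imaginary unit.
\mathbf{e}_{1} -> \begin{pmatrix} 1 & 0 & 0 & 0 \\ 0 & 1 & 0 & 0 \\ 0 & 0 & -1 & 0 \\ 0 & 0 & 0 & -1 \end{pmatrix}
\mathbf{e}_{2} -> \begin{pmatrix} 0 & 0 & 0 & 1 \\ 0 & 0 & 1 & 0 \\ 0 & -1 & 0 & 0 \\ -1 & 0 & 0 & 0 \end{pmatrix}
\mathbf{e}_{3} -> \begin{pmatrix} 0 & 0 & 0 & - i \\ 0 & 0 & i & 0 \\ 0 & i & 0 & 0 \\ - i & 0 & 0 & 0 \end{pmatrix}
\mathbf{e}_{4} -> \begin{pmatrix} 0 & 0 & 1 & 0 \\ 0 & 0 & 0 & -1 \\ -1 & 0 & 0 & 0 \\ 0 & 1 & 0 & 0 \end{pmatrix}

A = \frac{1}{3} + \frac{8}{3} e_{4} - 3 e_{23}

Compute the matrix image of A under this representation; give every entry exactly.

Bivector images (products of the table entries): rho(e_{23}) = rho(\mathbf{e}_{2})rho(\mathbf{e}_{3}) = \begin{pmatrix} - i & 0 & 0 & 0 \\ 0 & i & 0 & 0 \\ 0 & 0 & - i & 0 \\ 0 & 0 & 0 & i \end{pmatrix}.
M = (\frac{1}{3})*1 + (\frac{8}{3})*rho(e_{4}) + (-3)*rho(e_{23}), summed entrywise (1 is the identity matrix):
Answer: \begin{pmatrix} \frac{1}{3} + 3 i & 0 & \frac{8}{3} & 0 \\ 0 & \frac{1}{3} - 3 i & 0 & - \frac{8}{3} \\ - \frac{8}{3} & 0 & \frac{1}{3} + 3 i & 0 \\ 0 & \frac{8}{3} & 0 & \frac{1}{3} - 3 i \end{pmatrix}


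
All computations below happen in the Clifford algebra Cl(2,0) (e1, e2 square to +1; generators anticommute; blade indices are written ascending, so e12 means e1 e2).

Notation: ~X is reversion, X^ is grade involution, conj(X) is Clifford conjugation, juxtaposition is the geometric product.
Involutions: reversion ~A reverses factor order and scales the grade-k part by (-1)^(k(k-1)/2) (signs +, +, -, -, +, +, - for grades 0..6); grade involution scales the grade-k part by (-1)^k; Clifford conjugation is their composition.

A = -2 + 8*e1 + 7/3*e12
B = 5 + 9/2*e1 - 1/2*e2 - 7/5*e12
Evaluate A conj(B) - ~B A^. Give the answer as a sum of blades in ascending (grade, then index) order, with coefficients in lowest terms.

first term: -739/15 + 301/6*e1 + 207/10*e2 + 193/15*e12
second term: -739/15 - 287/6*e1 + 227/10*e2 + 73/15*e12
Answer: 98*e1 - 2*e2 + 8*e12


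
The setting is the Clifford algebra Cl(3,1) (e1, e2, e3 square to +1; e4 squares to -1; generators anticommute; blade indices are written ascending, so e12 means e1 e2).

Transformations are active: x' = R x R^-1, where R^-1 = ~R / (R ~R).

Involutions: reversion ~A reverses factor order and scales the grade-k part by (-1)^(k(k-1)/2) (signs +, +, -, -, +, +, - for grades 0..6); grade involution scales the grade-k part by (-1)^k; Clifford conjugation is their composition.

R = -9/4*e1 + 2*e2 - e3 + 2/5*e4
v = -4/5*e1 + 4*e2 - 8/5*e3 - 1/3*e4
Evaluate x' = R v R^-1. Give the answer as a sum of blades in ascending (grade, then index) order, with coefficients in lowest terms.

~R = -9/4*e1 + 2*e2 - e3 + 2/5*e4, and R ~R = 3961/400, so R^-1 = ~R / (3961/400).
R v = 173/15 - 37/5*e12 + 14/5*e13 + 107/100*e14 + 4/5*e23 - 34/15*e24 + 73/75*e34
Answer: -87956/19805*e1 + 7828/11883*e2 - 43336/59415*e3 + 5011/3961*e4


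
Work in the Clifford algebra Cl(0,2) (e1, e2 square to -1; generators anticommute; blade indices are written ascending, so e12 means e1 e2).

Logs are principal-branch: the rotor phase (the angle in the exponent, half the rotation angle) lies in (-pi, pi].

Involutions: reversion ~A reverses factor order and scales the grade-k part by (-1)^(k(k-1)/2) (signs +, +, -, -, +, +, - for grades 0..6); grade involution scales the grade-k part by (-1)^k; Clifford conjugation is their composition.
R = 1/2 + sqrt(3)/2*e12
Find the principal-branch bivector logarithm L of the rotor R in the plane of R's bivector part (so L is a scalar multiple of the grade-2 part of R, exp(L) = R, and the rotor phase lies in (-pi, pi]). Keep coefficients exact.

The scalar part of R is 1/2, so the principal-branch rotor phase is pinned; divide the bivector part by its sine to get the unit plane — L is the phase times that plane.
Concretely: cos(phase) = 1/2 gives phase = ±pi/3, and since phase/sin(phase) is even the sign is immaterial: L = (phase/sin(phase)) * <R>_2 = (2*sqrt(3)*pi/9) * <R>_2.
Answer: pi/3*e12


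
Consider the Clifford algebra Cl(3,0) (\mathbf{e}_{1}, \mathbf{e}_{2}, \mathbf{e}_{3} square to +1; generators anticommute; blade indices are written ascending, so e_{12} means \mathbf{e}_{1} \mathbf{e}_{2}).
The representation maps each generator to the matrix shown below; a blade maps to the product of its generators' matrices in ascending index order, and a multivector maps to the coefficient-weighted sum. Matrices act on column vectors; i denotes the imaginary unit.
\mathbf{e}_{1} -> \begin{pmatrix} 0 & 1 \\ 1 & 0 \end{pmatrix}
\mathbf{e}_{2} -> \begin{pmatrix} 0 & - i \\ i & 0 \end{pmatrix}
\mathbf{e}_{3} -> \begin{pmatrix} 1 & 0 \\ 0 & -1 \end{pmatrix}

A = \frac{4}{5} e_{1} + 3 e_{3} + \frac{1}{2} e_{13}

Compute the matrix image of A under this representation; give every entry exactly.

Bivector images (products of the table entries): rho(e_{13}) = rho(\mathbf{e}_{1})rho(\mathbf{e}_{3}) = \begin{pmatrix} 0 & -1 \\ 1 & 0 \end{pmatrix}.
M = (\frac{4}{5})*rho(e_{1}) + (3)*rho(e_{3}) + (\frac{1}{2})*rho(e_{13}), summed entrywise:
Answer: \begin{pmatrix} 3 & \frac{3}{10} \\ \frac{13}{10} & -3 \end{pmatrix}


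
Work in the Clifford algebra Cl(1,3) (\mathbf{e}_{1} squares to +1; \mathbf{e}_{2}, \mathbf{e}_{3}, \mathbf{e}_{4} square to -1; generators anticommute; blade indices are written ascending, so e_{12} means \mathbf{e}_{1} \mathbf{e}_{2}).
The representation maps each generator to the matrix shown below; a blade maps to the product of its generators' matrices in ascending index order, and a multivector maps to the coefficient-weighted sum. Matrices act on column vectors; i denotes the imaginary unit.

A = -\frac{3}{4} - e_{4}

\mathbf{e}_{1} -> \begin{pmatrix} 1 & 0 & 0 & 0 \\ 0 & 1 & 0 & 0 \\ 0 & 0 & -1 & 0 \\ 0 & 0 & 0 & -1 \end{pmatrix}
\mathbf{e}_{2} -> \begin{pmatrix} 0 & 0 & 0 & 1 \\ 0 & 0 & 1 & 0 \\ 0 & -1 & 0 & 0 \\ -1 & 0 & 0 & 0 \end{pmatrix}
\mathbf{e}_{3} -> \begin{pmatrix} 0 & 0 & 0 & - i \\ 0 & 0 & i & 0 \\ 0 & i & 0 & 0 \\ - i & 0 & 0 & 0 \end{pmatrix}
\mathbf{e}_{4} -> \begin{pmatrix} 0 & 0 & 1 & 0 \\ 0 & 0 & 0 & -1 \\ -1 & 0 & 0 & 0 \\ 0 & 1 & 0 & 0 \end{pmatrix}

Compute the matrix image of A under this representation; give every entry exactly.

M = (-\frac{3}{4})*1 + (-1)*rho(e_{4}), summed entrywise (1 is the identity matrix):
Answer: \begin{pmatrix} - \frac{3}{4} & 0 & -1 & 0 \\ 0 & - \frac{3}{4} & 0 & 1 \\ 1 & 0 & - \frac{3}{4} & 0 \\ 0 & -1 & 0 & - \frac{3}{4} \end{pmatrix}
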